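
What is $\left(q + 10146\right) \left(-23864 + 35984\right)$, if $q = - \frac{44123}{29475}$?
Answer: $\frac{241599455416}{1965} \approx 1.2295 \cdot 10^{8}$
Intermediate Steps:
$q = - \frac{44123}{29475}$ ($q = \left(-44123\right) \frac{1}{29475} = - \frac{44123}{29475} \approx -1.497$)
$\left(q + 10146\right) \left(-23864 + 35984\right) = \left(- \frac{44123}{29475} + 10146\right) \left(-23864 + 35984\right) = \frac{299009227}{29475} \cdot 12120 = \frac{241599455416}{1965}$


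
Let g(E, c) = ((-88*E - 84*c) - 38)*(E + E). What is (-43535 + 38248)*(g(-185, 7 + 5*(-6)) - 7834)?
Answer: 35593215418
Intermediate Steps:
g(E, c) = 2*E*(-38 - 88*E - 84*c) (g(E, c) = (-38 - 88*E - 84*c)*(2*E) = 2*E*(-38 - 88*E - 84*c))
(-43535 + 38248)*(g(-185, 7 + 5*(-6)) - 7834) = (-43535 + 38248)*(-4*(-185)*(19 + 42*(7 + 5*(-6)) + 44*(-185)) - 7834) = -5287*(-4*(-185)*(19 + 42*(7 - 30) - 8140) - 7834) = -5287*(-4*(-185)*(19 + 42*(-23) - 8140) - 7834) = -5287*(-4*(-185)*(19 - 966 - 8140) - 7834) = -5287*(-4*(-185)*(-9087) - 7834) = -5287*(-6724380 - 7834) = -5287*(-6732214) = 35593215418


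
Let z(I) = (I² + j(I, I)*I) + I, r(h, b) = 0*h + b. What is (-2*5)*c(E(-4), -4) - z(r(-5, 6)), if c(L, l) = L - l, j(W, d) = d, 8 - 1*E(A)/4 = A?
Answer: -598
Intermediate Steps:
E(A) = 32 - 4*A
r(h, b) = b (r(h, b) = 0 + b = b)
z(I) = I + 2*I² (z(I) = (I² + I*I) + I = (I² + I²) + I = 2*I² + I = I + 2*I²)
(-2*5)*c(E(-4), -4) - z(r(-5, 6)) = (-2*5)*((32 - 4*(-4)) - 1*(-4)) - 6*(1 + 2*6) = -10*((32 + 16) + 4) - 6*(1 + 12) = -10*(48 + 4) - 6*13 = -10*52 - 1*78 = -520 - 78 = -598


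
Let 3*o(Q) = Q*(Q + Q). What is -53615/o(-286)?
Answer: -160845/163592 ≈ -0.98321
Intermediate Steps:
o(Q) = 2*Q**2/3 (o(Q) = (Q*(Q + Q))/3 = (Q*(2*Q))/3 = (2*Q**2)/3 = 2*Q**2/3)
-53615/o(-286) = -53615/((2/3)*(-286)**2) = -53615/((2/3)*81796) = -53615/163592/3 = -53615*3/163592 = -160845/163592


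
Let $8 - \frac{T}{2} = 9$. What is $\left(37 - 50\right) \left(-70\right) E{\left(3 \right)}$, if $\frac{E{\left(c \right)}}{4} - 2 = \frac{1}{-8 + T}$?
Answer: $6916$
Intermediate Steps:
$T = -2$ ($T = 16 - 18 = -2$)
$E{\left(c \right)} = \frac{38}{5}$ ($E{\left(c \right)} = 8 + \frac{4}{-8 - 2} = 8 + \frac{4}{-10} = 8 + 4 \left(- \frac{1}{10}\right) = 8 - \frac{2}{5} = \frac{38}{5}$)
$\left(37 - 50\right) \left(-70\right) E{\left(3 \right)} = \left(37 - 50\right) \left(-70\right) \frac{38}{5} = \left(-13\right) \left(-70\right) \frac{38}{5} = 910 \cdot \frac{38}{5} = 6916$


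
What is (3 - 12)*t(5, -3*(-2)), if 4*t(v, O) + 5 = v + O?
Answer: -27/2 ≈ -13.500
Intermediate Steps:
t(v, O) = -5/4 + O/4 + v/4 (t(v, O) = -5/4 + (v + O)/4 = -5/4 + (O + v)/4 = -5/4 + (O/4 + v/4) = -5/4 + O/4 + v/4)
(3 - 12)*t(5, -3*(-2)) = (3 - 12)*(-5/4 + (-3*(-2))/4 + (¼)*5) = -9*(-5/4 + (¼)*6 + 5/4) = -9*(-5/4 + 3/2 + 5/4) = -9*3/2 = -27/2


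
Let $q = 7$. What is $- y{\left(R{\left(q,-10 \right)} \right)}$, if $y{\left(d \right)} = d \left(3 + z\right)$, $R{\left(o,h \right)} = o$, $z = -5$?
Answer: $14$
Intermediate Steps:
$y{\left(d \right)} = - 2 d$ ($y{\left(d \right)} = d \left(3 - 5\right) = d \left(-2\right) = - 2 d$)
$- y{\left(R{\left(q,-10 \right)} \right)} = - \left(-2\right) 7 = \left(-1\right) \left(-14\right) = 14$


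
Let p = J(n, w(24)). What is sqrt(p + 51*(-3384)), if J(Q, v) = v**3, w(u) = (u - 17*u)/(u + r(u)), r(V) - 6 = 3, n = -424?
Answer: 14*I*sqrt(13009546)/121 ≈ 417.32*I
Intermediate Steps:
r(V) = 9 (r(V) = 6 + 3 = 9)
w(u) = -16*u/(9 + u) (w(u) = (u - 17*u)/(u + 9) = (-16*u)/(9 + u) = -16*u/(9 + u))
p = -2097152/1331 (p = (-16*24/(9 + 24))**3 = (-16*24/33)**3 = (-16*24*1/33)**3 = (-128/11)**3 = -2097152/1331 ≈ -1575.6)
sqrt(p + 51*(-3384)) = sqrt(-2097152/1331 + 51*(-3384)) = sqrt(-2097152/1331 - 172584) = sqrt(-231806456/1331) = 14*I*sqrt(13009546)/121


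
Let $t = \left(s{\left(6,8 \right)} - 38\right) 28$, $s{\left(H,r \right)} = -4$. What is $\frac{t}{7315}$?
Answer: $- \frac{168}{1045} \approx -0.16077$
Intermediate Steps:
$t = -1176$ ($t = \left(-4 - 38\right) 28 = \left(-42\right) 28 = -1176$)
$\frac{t}{7315} = - \frac{1176}{7315} = \left(-1176\right) \frac{1}{7315} = - \frac{168}{1045}$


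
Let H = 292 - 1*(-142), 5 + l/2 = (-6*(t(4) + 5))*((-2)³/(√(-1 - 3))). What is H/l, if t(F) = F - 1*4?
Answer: -217/2885 + 5208*I/2885 ≈ -0.075217 + 1.8052*I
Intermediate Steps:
t(F) = -4 + F (t(F) = F - 4 = -4 + F)
l = -10 - 240*I (l = -10 + 2*((-6*((-4 + 4) + 5))*((-2)³/(√(-1 - 3)))) = -10 + 2*((-6*(0 + 5))*(-8*(-I/2))) = -10 + 2*((-6*5)*(-8*(-I/2))) = -10 + 2*(-(-240)*(-I/2)) = -10 + 2*(-120*I) = -10 - 240*I ≈ -10.0 - 240.0*I)
H = 434 (H = 292 + 142 = 434)
H/l = 434/(-10 - 240*I) = 434*((-10 + 240*I)/57700) = 217*(-10 + 240*I)/28850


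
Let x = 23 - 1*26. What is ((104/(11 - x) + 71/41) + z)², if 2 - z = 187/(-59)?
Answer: 58877081316/286726489 ≈ 205.34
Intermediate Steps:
x = -3 (x = 23 - 26 = -3)
z = 305/59 (z = 2 - 187/(-59) = 2 - 187*(-1)/59 = 2 - 1*(-187/59) = 2 + 187/59 = 305/59 ≈ 5.1695)
((104/(11 - x) + 71/41) + z)² = ((104/(11 - 1*(-3)) + 71/41) + 305/59)² = ((104/(11 + 3) + 71*(1/41)) + 305/59)² = ((104/14 + 71/41) + 305/59)² = ((104*(1/14) + 71/41) + 305/59)² = ((52/7 + 71/41) + 305/59)² = (2629/287 + 305/59)² = (242646/16933)² = 58877081316/286726489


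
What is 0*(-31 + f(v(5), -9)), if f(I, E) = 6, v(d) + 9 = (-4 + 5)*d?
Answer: 0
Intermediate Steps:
v(d) = -9 + d (v(d) = -9 + (-4 + 5)*d = -9 + 1*d = -9 + d)
0*(-31 + f(v(5), -9)) = 0*(-31 + 6) = 0*(-25) = 0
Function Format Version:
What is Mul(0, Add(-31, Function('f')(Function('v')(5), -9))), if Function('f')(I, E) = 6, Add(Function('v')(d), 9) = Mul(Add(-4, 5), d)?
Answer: 0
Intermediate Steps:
Function('v')(d) = Add(-9, d) (Function('v')(d) = Add(-9, Mul(Add(-4, 5), d)) = Add(-9, Mul(1, d)) = Add(-9, d))
Mul(0, Add(-31, Function('f')(Function('v')(5), -9))) = Mul(0, Add(-31, 6)) = Mul(0, -25) = 0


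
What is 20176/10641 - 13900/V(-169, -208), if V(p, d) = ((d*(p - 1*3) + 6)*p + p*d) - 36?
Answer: 6747048294/3554118829 ≈ 1.8984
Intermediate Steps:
V(p, d) = -36 + d*p + p*(6 + d*(-3 + p)) (V(p, d) = ((d*(p - 3) + 6)*p + d*p) - 36 = ((d*(-3 + p) + 6)*p + d*p) - 36 = ((6 + d*(-3 + p))*p + d*p) - 36 = (p*(6 + d*(-3 + p)) + d*p) - 36 = (d*p + p*(6 + d*(-3 + p))) - 36 = -36 + d*p + p*(6 + d*(-3 + p)))
20176/10641 - 13900/V(-169, -208) = 20176/10641 - 13900/(-36 + 6*(-169) - 208*(-169)**2 - 2*(-208)*(-169)) = 20176*(1/10641) - 13900/(-36 - 1014 - 208*28561 - 70304) = 20176/10641 - 13900/(-36 - 1014 - 5940688 - 70304) = 20176/10641 - 13900/(-6012042) = 20176/10641 - 13900*(-1/6012042) = 20176/10641 + 6950/3006021 = 6747048294/3554118829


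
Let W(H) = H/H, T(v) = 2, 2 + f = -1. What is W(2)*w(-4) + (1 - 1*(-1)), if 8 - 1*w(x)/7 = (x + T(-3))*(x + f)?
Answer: -40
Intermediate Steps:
f = -3 (f = -2 - 1 = -3)
W(H) = 1
w(x) = 56 - 7*(-3 + x)*(2 + x) (w(x) = 56 - 7*(x + 2)*(x - 3) = 56 - 7*(2 + x)*(-3 + x) = 56 - 7*(-3 + x)*(2 + x))
W(2)*w(-4) + (1 - 1*(-1)) = 1*(98 - 7*(-4)² + 7*(-4)) + (1 - 1*(-1)) = 1*(98 - 7*16 - 28) + (1 + 1) = 1*(98 - 112 - 28) + 2 = 1*(-42) + 2 = -42 + 2 = -40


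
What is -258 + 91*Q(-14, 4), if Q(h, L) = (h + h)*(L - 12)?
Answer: 20126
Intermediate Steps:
Q(h, L) = 2*h*(-12 + L) (Q(h, L) = (2*h)*(-12 + L) = 2*h*(-12 + L))
-258 + 91*Q(-14, 4) = -258 + 91*(2*(-14)*(-12 + 4)) = -258 + 91*(2*(-14)*(-8)) = -258 + 91*224 = -258 + 20384 = 20126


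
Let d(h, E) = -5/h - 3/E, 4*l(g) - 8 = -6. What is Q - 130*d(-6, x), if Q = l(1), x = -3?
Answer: -1427/6 ≈ -237.83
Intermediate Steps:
l(g) = 1/2 (l(g) = 2 + (1/4)*(-6) = 2 - 3/2 = 1/2)
Q = 1/2 ≈ 0.50000
Q - 130*d(-6, x) = 1/2 - 130*(-5/(-6) - 3/(-3)) = 1/2 - 130*(-5*(-1/6) - 3*(-1/3)) = 1/2 - 130*(5/6 + 1) = 1/2 - 130*11/6 = 1/2 - 715/3 = -1427/6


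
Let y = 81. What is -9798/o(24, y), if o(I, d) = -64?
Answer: 4899/32 ≈ 153.09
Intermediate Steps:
-9798/o(24, y) = -9798/(-64) = -9798*(-1/64) = 4899/32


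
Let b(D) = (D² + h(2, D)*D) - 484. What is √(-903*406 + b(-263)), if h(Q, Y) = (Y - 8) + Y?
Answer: 3*I*√17499 ≈ 396.85*I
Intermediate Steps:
h(Q, Y) = -8 + 2*Y (h(Q, Y) = (-8 + Y) + Y = -8 + 2*Y)
b(D) = -484 + D² + D*(-8 + 2*D) (b(D) = (D² + (-8 + 2*D)*D) - 484 = (D² + D*(-8 + 2*D)) - 484 = -484 + D² + D*(-8 + 2*D))
√(-903*406 + b(-263)) = √(-903*406 + (-484 - 8*(-263) + 3*(-263)²)) = √(-366618 + (-484 + 2104 + 3*69169)) = √(-366618 + (-484 + 2104 + 207507)) = √(-366618 + 209127) = √(-157491) = 3*I*√17499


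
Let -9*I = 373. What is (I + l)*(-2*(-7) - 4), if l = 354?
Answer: 28130/9 ≈ 3125.6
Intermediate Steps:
I = -373/9 (I = -⅑*373 = -373/9 ≈ -41.444)
(I + l)*(-2*(-7) - 4) = (-373/9 + 354)*(-2*(-7) - 4) = 2813*(14 - 4)/9 = (2813/9)*10 = 28130/9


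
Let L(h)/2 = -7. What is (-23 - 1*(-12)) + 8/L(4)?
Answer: -81/7 ≈ -11.571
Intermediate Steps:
L(h) = -14 (L(h) = 2*(-7) = -14)
(-23 - 1*(-12)) + 8/L(4) = (-23 - 1*(-12)) + 8/(-14) = (-23 + 12) - 1/14*8 = -11 - 4/7 = -81/7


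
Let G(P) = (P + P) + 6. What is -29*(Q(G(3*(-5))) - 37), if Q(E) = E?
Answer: 1769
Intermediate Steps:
G(P) = 6 + 2*P (G(P) = 2*P + 6 = 6 + 2*P)
-29*(Q(G(3*(-5))) - 37) = -29*((6 + 2*(3*(-5))) - 37) = -29*((6 + 2*(-15)) - 37) = -29*((6 - 30) - 37) = -29*(-24 - 37) = -29*(-61) = 1769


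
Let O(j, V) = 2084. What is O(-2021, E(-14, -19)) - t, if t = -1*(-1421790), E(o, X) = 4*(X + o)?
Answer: -1419706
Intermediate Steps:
E(o, X) = 4*X + 4*o
t = 1421790
O(-2021, E(-14, -19)) - t = 2084 - 1*1421790 = 2084 - 1421790 = -1419706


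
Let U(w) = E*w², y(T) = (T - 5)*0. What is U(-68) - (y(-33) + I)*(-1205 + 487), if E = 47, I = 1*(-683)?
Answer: -273066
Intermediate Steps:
I = -683
y(T) = 0 (y(T) = (-5 + T)*0 = 0)
U(w) = 47*w²
U(-68) - (y(-33) + I)*(-1205 + 487) = 47*(-68)² - (0 - 683)*(-1205 + 487) = 47*4624 - (-683)*(-718) = 217328 - 1*490394 = 217328 - 490394 = -273066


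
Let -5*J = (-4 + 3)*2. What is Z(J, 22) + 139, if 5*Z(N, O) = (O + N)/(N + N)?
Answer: 723/5 ≈ 144.60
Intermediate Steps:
J = ⅖ (J = -(-4 + 3)*2/5 = -(-1)*2/5 = -⅕*(-2) = ⅖ ≈ 0.40000)
Z(N, O) = (N + O)/(10*N) (Z(N, O) = ((O + N)/(N + N))/5 = ((N + O)/((2*N)))/5 = ((N + O)*(1/(2*N)))/5 = ((N + O)/(2*N))/5 = (N + O)/(10*N))
Z(J, 22) + 139 = (⅖ + 22)/(10*(⅖)) + 139 = (⅒)*(5/2)*(112/5) + 139 = 28/5 + 139 = 723/5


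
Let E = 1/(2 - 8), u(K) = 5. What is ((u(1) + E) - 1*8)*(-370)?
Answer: 3515/3 ≈ 1171.7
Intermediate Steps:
E = -⅙ (E = 1/(-6) = -⅙ ≈ -0.16667)
((u(1) + E) - 1*8)*(-370) = ((5 - ⅙) - 1*8)*(-370) = (29/6 - 8)*(-370) = -19/6*(-370) = 3515/3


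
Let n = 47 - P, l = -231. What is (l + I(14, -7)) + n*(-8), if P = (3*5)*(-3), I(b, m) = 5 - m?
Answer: -955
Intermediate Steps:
P = -45 (P = 15*(-3) = -45)
n = 92 (n = 47 - 1*(-45) = 47 + 45 = 92)
(l + I(14, -7)) + n*(-8) = (-231 + (5 - 1*(-7))) + 92*(-8) = (-231 + (5 + 7)) - 736 = (-231 + 12) - 736 = -219 - 736 = -955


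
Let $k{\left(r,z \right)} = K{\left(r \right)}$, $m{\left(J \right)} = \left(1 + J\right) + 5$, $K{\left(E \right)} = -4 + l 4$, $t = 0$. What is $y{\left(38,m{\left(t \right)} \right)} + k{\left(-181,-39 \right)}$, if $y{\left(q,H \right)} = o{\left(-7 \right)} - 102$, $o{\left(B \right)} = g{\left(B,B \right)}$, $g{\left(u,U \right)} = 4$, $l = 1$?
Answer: $-98$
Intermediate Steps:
$K{\left(E \right)} = 0$ ($K{\left(E \right)} = -4 + 1 \cdot 4 = -4 + 4 = 0$)
$m{\left(J \right)} = 6 + J$
$k{\left(r,z \right)} = 0$
$o{\left(B \right)} = 4$
$y{\left(q,H \right)} = -98$ ($y{\left(q,H \right)} = 4 - 102 = -98$)
$y{\left(38,m{\left(t \right)} \right)} + k{\left(-181,-39 \right)} = -98 + 0 = -98$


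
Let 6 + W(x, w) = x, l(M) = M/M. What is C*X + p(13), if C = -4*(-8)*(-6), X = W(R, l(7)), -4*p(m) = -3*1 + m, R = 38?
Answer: -12293/2 ≈ -6146.5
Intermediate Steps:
l(M) = 1
W(x, w) = -6 + x
p(m) = ¾ - m/4 (p(m) = -(-3*1 + m)/4 = -(-3 + m)/4 = ¾ - m/4)
X = 32 (X = -6 + 38 = 32)
C = -192 (C = -(-32)*(-6) = -1*192 = -192)
C*X + p(13) = -192*32 + (¾ - ¼*13) = -6144 + (¾ - 13/4) = -6144 - 5/2 = -12293/2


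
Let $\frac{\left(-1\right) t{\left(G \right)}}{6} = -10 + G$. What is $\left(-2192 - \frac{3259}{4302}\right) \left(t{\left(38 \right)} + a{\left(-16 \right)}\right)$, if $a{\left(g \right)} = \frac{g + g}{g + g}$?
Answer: $\frac{1575351581}{4302} \approx 3.6619 \cdot 10^{5}$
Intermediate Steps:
$t{\left(G \right)} = 60 - 6 G$ ($t{\left(G \right)} = - 6 \left(-10 + G\right) = 60 - 6 G$)
$a{\left(g \right)} = 1$ ($a{\left(g \right)} = \frac{2 g}{2 g} = 2 g \frac{1}{2 g} = 1$)
$\left(-2192 - \frac{3259}{4302}\right) \left(t{\left(38 \right)} + a{\left(-16 \right)}\right) = \left(-2192 - \frac{3259}{4302}\right) \left(\left(60 - 228\right) + 1\right) = \left(-2192 - \frac{3259}{4302}\right) \left(-168 + 1\right) = \left(- \frac{9433243}{4302}\right) \left(-167\right) = \frac{1575351581}{4302}$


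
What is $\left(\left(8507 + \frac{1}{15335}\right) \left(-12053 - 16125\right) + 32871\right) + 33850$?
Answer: $- \frac{3674933484053}{15335} \approx -2.3964 \cdot 10^{8}$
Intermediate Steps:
$\left(\left(8507 + \frac{1}{15335}\right) \left(-12053 - 16125\right) + 32871\right) + 33850 = \left(\left(8507 + \frac{1}{15335}\right) \left(-28178\right) + 32871\right) + 33850 = \left(\frac{130454846}{15335} \left(-28178\right) + 32871\right) + 33850 = \left(- \frac{3675956650588}{15335} + 32871\right) + 33850 = - \frac{3675452573803}{15335} + 33850 = - \frac{3674933484053}{15335}$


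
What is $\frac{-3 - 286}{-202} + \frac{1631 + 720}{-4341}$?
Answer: $\frac{779647}{876882} \approx 0.88911$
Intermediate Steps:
$\frac{-3 - 286}{-202} + \frac{1631 + 720}{-4341} = \left(-3 - 286\right) \left(- \frac{1}{202}\right) + 2351 \left(- \frac{1}{4341}\right) = \left(-289\right) \left(- \frac{1}{202}\right) - \frac{2351}{4341} = \frac{289}{202} - \frac{2351}{4341} = \frac{779647}{876882}$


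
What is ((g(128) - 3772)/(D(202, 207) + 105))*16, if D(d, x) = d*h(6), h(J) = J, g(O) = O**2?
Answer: 67264/439 ≈ 153.22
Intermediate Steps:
D(d, x) = 6*d (D(d, x) = d*6 = 6*d)
((g(128) - 3772)/(D(202, 207) + 105))*16 = ((128**2 - 3772)/(6*202 + 105))*16 = ((16384 - 3772)/(1212 + 105))*16 = (12612/1317)*16 = (12612*(1/1317))*16 = (4204/439)*16 = 67264/439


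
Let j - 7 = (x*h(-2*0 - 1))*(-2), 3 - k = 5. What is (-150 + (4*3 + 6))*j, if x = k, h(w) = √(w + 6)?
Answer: -924 - 528*√5 ≈ -2104.6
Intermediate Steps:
k = -2 (k = 3 - 1*5 = 3 - 5 = -2)
h(w) = √(6 + w)
x = -2
j = 7 + 4*√5 (j = 7 - 2*√(6 + (-2*0 - 1))*(-2) = 7 - 2*√(6 + (0 - 1))*(-2) = 7 - 2*√(6 - 1)*(-2) = 7 - 2*√5*(-2) = 7 + 4*√5 ≈ 15.944)
(-150 + (4*3 + 6))*j = (-150 + (4*3 + 6))*(7 + 4*√5) = (-150 + (12 + 6))*(7 + 4*√5) = (-150 + 18)*(7 + 4*√5) = -132*(7 + 4*√5) = -924 - 528*√5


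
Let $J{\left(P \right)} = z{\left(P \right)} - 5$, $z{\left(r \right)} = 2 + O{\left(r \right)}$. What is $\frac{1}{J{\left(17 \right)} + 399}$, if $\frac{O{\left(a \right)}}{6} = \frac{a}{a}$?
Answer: $\frac{1}{402} \approx 0.0024876$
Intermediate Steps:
$O{\left(a \right)} = 6$ ($O{\left(a \right)} = 6 \frac{a}{a} = 6 \cdot 1 = 6$)
$z{\left(r \right)} = 8$ ($z{\left(r \right)} = 2 + 6 = 8$)
$J{\left(P \right)} = 3$ ($J{\left(P \right)} = 8 - 5 = 3$)
$\frac{1}{J{\left(17 \right)} + 399} = \frac{1}{3 + 399} = \frac{1}{402}$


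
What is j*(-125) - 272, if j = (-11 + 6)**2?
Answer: -3397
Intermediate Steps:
j = 25 (j = (-5)**2 = 25)
j*(-125) - 272 = 25*(-125) - 272 = -3125 - 272 = -3397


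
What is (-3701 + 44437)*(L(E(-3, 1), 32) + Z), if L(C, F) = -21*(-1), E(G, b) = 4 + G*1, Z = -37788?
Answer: -1538476512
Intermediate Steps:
E(G, b) = 4 + G
L(C, F) = 21
(-3701 + 44437)*(L(E(-3, 1), 32) + Z) = (-3701 + 44437)*(21 - 37788) = 40736*(-37767) = -1538476512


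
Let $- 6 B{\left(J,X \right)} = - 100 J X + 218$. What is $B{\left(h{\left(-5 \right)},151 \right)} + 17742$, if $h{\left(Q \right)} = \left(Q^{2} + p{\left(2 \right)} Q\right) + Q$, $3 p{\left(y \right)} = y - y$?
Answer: $68039$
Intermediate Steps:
$p{\left(y \right)} = 0$ ($p{\left(y \right)} = \frac{y - y}{3} = \frac{1}{3} \cdot 0 = 0$)
$h{\left(Q \right)} = Q + Q^{2}$ ($h{\left(Q \right)} = \left(Q^{2} + 0 Q\right) + Q = \left(Q^{2} + 0\right) + Q = Q^{2} + Q = Q + Q^{2}$)
$B{\left(J,X \right)} = - \frac{109}{3} + \frac{50 J X}{3}$ ($B{\left(J,X \right)} = - \frac{- 100 J X + 218}{6} = - \frac{218 - 100 J X}{6} = - \frac{109}{3} + \frac{50 J X}{3}$)
$B{\left(h{\left(-5 \right)},151 \right)} + 17742 = \left(- \frac{109}{3} + \frac{50}{3} \left(- 5 \left(1 - 5\right)\right) 151\right) + 17742 = \left(- \frac{109}{3} + \frac{50}{3} \left(\left(-5\right) \left(-4\right)\right) 151\right) + 17742 = \left(- \frac{109}{3} + \frac{50}{3} \cdot 20 \cdot 151\right) + 17742 = \left(- \frac{109}{3} + \frac{151000}{3}\right) + 17742 = 50297 + 17742 = 68039$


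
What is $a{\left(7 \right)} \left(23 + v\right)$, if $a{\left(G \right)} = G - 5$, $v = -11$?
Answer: $24$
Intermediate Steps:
$a{\left(G \right)} = -5 + G$ ($a{\left(G \right)} = G - 5 = -5 + G$)
$a{\left(7 \right)} \left(23 + v\right) = \left(-5 + 7\right) \left(23 - 11\right) = 2 \cdot 12 = 24$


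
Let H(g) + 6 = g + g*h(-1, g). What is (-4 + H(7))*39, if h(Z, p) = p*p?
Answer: 13260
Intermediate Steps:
h(Z, p) = p**2
H(g) = -6 + g + g**3 (H(g) = -6 + (g + g*g**2) = -6 + (g + g**3) = -6 + g + g**3)
(-4 + H(7))*39 = (-4 + (-6 + 7 + 7**3))*39 = (-4 + (-6 + 7 + 343))*39 = (-4 + 344)*39 = 340*39 = 13260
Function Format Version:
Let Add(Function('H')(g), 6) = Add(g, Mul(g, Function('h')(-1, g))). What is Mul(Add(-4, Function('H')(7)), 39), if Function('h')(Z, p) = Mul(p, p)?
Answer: 13260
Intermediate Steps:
Function('h')(Z, p) = Pow(p, 2)
Function('H')(g) = Add(-6, g, Pow(g, 3)) (Function('H')(g) = Add(-6, Add(g, Mul(g, Pow(g, 2)))) = Add(-6, Add(g, Pow(g, 3))) = Add(-6, g, Pow(g, 3)))
Mul(Add(-4, Function('H')(7)), 39) = Mul(Add(-4, Add(-6, 7, Pow(7, 3))), 39) = Mul(Add(-4, Add(-6, 7, 343)), 39) = Mul(Add(-4, 344), 39) = Mul(340, 39) = 13260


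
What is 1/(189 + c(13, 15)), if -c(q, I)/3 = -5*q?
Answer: 1/384 ≈ 0.0026042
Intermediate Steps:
c(q, I) = 15*q (c(q, I) = -(-15)*q = 15*q)
1/(189 + c(13, 15)) = 1/(189 + 15*13) = 1/(189 + 195) = 1/384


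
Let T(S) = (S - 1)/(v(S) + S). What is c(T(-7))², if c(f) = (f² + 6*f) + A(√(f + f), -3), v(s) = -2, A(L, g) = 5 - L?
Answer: 628849/6561 ≈ 95.847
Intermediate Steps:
T(S) = (-1 + S)/(-2 + S) (T(S) = (S - 1)/(-2 + S) = (-1 + S)/(-2 + S))
c(f) = 5 + f² + 6*f - √2*√f (c(f) = (f² + 6*f) + (5 - √(f + f)) = (f² + 6*f) + (5 - √(2*f)) = (f² + 6*f) + (5 - √2*√f) = 5 + f² + 6*f - √2*√f)
c(T(-7))² = (5 + ((-1 - 7)/(-2 - 7))² + 6*((-1 - 7)/(-2 - 7)) - √2*√((-1 - 7)/(-2 - 7)))² = (5 + (-8/(-9))² + 6*(-8/(-9)) - √2*√(-8/(-9)))² = (5 + (-⅑*(-8))² + 6*(-⅑*(-8)) - √2*√(-⅑*(-8)))² = (5 + (8/9)² + 6*(8/9) - √2*√(8/9))² = (5 + 64/81 + 16/3 - √2*2*√2/3)² = (5 + 64/81 + 16/3 - 4/3)² = (793/81)² = 628849/6561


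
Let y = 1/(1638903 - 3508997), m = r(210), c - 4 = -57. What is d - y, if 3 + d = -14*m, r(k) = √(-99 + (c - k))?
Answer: -5610281/1870094 - 14*I*√362 ≈ -3.0 - 266.37*I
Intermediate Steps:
c = -53 (c = 4 - 57 = -53)
r(k) = √(-152 - k) (r(k) = √(-99 + (-53 - k)) = √(-152 - k))
m = I*√362 (m = √(-152 - 1*210) = √(-152 - 210) = √(-362) = I*√362 ≈ 19.026*I)
d = -3 - 14*I*√362 ≈ -3.0 - 266.37*I
y = -1/1870094 (y = 1/(-1870094) = -1/1870094 ≈ -5.3473e-7)
d - y = (-3 - 14*I*√362) - 1*(-1/1870094) = (-3 - 14*I*√362) + 1/1870094 = -5610281/1870094 - 14*I*√362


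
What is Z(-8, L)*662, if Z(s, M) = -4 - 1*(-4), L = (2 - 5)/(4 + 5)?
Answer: 0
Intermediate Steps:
L = -1/3 (L = -3/9 = -3*1/9 = -1/3 ≈ -0.33333)
Z(s, M) = 0 (Z(s, M) = -4 + 4 = 0)
Z(-8, L)*662 = 0*662 = 0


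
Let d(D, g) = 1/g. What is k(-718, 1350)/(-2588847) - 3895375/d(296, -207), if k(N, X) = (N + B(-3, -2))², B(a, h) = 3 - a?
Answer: 2087497685196431/2588847 ≈ 8.0634e+8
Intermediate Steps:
k(N, X) = (6 + N)² (k(N, X) = (N + (3 - 1*(-3)))² = (N + (3 + 3))² = (N + 6)² = (6 + N)²)
k(-718, 1350)/(-2588847) - 3895375/d(296, -207) = (6 - 718)²/(-2588847) - 3895375/(1/(-207)) = (-712)²*(-1/2588847) - 3895375/(-1/207) = 506944*(-1/2588847) - 3895375*(-207) = -506944/2588847 + 806342625 = 2087497685196431/2588847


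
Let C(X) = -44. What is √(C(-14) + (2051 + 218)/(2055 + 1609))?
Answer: I*√36398863/916 ≈ 6.5864*I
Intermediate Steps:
√(C(-14) + (2051 + 218)/(2055 + 1609)) = √(-44 + (2051 + 218)/(2055 + 1609)) = √(-44 + 2269/3664) = √(-158947/3664) = I*√36398863/916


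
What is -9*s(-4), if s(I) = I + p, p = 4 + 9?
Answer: -81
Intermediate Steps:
p = 13
s(I) = 13 + I (s(I) = I + 13 = 13 + I)
-9*s(-4) = -9*(13 - 4) = -9*9 = -81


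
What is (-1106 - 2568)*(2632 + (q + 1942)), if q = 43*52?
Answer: -25019940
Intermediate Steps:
q = 2236
(-1106 - 2568)*(2632 + (q + 1942)) = (-1106 - 2568)*(2632 + (2236 + 1942)) = -3674*(2632 + 4178) = -3674*6810 = -25019940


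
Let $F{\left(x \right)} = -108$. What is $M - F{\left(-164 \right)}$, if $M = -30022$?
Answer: $-29914$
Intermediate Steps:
$M - F{\left(-164 \right)} = -30022 - -108 = -30022 + 108 = -29914$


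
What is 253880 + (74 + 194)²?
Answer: 325704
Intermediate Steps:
253880 + (74 + 194)² = 253880 + 268² = 253880 + 71824 = 325704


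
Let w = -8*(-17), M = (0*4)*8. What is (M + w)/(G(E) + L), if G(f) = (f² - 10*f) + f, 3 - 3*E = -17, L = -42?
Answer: -612/259 ≈ -2.3629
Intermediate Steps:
E = 20/3 (E = 1 - ⅓*(-17) = 1 + 17/3 = 20/3 ≈ 6.6667)
G(f) = f² - 9*f
M = 0 (M = 0*8 = 0)
w = 136
(M + w)/(G(E) + L) = (0 + 136)/(20*(-9 + 20/3)/3 - 42) = 136/((20/3)*(-7/3) - 42) = 136/(-140/9 - 42) = 136/(-518/9) = 136*(-9/518) = -612/259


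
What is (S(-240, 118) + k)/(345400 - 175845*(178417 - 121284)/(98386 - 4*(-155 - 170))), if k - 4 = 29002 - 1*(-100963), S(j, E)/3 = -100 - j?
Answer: 12997957854/24384992015 ≈ 0.53303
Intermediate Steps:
S(j, E) = -300 - 3*j (S(j, E) = 3*(-100 - j) = -300 - 3*j)
k = 129969 (k = 4 + (29002 - 1*(-100963)) = 4 + (29002 + 100963) = 4 + 129965 = 129969)
(S(-240, 118) + k)/(345400 - 175845*(178417 - 121284)/(98386 - 4*(-155 - 170))) = ((-300 - 3*(-240)) + 129969)/(345400 - 175845*(178417 - 121284)/(98386 - 4*(-155 - 170))) = ((-300 + 720) + 129969)/(345400 - 175845*57133/(98386 - 4*(-325))) = (420 + 129969)/(345400 - 175845*57133/(98386 + 1300)) = 130389/(345400 - 175845/(99686*(1/57133))) = 130389/(345400 - 175845/99686/57133) = 130389/(345400 - 175845*57133/99686) = 130389/(345400 - 10046552385/99686) = 130389/(24384992015/99686) = 130389*(99686/24384992015) = 12997957854/24384992015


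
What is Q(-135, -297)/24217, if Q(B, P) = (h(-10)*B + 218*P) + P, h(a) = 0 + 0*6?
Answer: -65043/24217 ≈ -2.6858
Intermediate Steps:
h(a) = 0 (h(a) = 0 + 0 = 0)
Q(B, P) = 219*P (Q(B, P) = (0*B + 218*P) + P = (0 + 218*P) + P = 218*P + P = 219*P)
Q(-135, -297)/24217 = (219*(-297))/24217 = -65043*1/24217 = -65043/24217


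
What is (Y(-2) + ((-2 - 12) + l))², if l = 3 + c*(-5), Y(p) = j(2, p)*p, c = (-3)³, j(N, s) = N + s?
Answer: 15376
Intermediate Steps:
c = -27
Y(p) = p*(2 + p) (Y(p) = (2 + p)*p = p*(2 + p))
l = 138 (l = 3 - 27*(-5) = 3 + 135 = 138)
(Y(-2) + ((-2 - 12) + l))² = (-2*(2 - 2) + ((-2 - 12) + 138))² = (-2*0 + (-14 + 138))² = (0 + 124)² = 124² = 15376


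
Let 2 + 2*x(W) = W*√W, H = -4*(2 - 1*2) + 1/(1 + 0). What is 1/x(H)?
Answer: -2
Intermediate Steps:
H = 1 (H = -4*(2 - 2) + 1/1 = -4*0 + 1 = 0 + 1 = 1)
x(W) = -1 + W^(3/2)/2 (x(W) = -1 + (W*√W)/2 = -1 + W^(3/2)/2)
1/x(H) = 1/(-1 + 1^(3/2)/2) = 1/(-1 + (½)*1) = 1/(-1 + ½) = 1/(-½) = -2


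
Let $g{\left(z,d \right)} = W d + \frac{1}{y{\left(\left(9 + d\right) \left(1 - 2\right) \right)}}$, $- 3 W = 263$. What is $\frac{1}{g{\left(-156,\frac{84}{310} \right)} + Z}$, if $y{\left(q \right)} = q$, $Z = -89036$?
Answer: $- \frac{222735}{19836748519} \approx -1.1228 \cdot 10^{-5}$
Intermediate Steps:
$W = - \frac{263}{3}$ ($W = \left(- \frac{1}{3}\right) 263 = - \frac{263}{3} \approx -87.667$)
$g{\left(z,d \right)} = \frac{1}{-9 - d} - \frac{263 d}{3}$ ($g{\left(z,d \right)} = - \frac{263 d}{3} + \frac{1}{\left(9 + d\right) \left(1 - 2\right)} = - \frac{263 d}{3} + \frac{1}{\left(9 + d\right) \left(-1\right)} = - \frac{263 d}{3} + \frac{1}{-9 - d} = \frac{1}{-9 - d} - \frac{263 d}{3}$)
$\frac{1}{g{\left(-156,\frac{84}{310} \right)} + Z} = \frac{1}{\frac{-3 - 263 \cdot \frac{84}{310} \left(9 + \frac{84}{310}\right)}{3 \left(9 + \frac{84}{310}\right)} - 89036} = \frac{1}{\frac{-3 - 263 \cdot 84 \cdot \frac{1}{310} \left(9 + 84 \cdot \frac{1}{310}\right)}{3 \left(9 + 84 \cdot \frac{1}{310}\right)} - 89036} = \frac{1}{\frac{-3 - \frac{11046 \left(9 + \frac{42}{155}\right)}{155}}{3 \left(9 + \frac{42}{155}\right)} - 89036} = \frac{1}{\frac{-3 - \frac{11046}{155} \cdot \frac{1437}{155}}{3 \cdot \frac{1437}{155}} - 89036} = \frac{1}{\frac{1}{3} \cdot \frac{155}{1437} \left(-3 - \frac{15873102}{24025}\right) - 89036} = \frac{1}{\frac{1}{3} \cdot \frac{155}{1437} \left(- \frac{15945177}{24025}\right) - 89036} = \frac{1}{- \frac{5315059}{222735} - 89036} = \frac{1}{- \frac{19836748519}{222735}} = - \frac{222735}{19836748519}$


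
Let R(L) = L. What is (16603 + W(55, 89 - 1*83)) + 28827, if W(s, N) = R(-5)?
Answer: 45425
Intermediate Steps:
W(s, N) = -5
(16603 + W(55, 89 - 1*83)) + 28827 = (16603 - 5) + 28827 = 16598 + 28827 = 45425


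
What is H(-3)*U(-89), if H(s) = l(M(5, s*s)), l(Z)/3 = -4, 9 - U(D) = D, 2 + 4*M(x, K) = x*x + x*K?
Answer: -1176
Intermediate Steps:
M(x, K) = -1/2 + x**2/4 + K*x/4 (M(x, K) = -1/2 + (x*x + x*K)/4 = -1/2 + (x**2 + K*x)/4 = -1/2 + (x**2/4 + K*x/4) = -1/2 + x**2/4 + K*x/4)
U(D) = 9 - D
l(Z) = -12 (l(Z) = 3*(-4) = -12)
H(s) = -12
H(-3)*U(-89) = -12*(9 - 1*(-89)) = -12*(9 + 89) = -12*98 = -1176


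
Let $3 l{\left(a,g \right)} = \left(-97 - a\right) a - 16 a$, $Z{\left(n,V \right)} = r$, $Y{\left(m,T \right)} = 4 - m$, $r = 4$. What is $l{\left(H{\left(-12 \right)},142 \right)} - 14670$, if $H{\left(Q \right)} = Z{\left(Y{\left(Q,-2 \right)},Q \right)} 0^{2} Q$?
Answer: $-14670$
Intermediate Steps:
$Z{\left(n,V \right)} = 4$
$H{\left(Q \right)} = 0$ ($H{\left(Q \right)} = 4 \cdot 0^{2} Q = 4 \cdot 0 Q = 0 Q = 0$)
$l{\left(a,g \right)} = - \frac{16 a}{3} + \frac{a \left(-97 - a\right)}{3}$ ($l{\left(a,g \right)} = \frac{\left(-97 - a\right) a - 16 a}{3} = \frac{a \left(-97 - a\right) - 16 a}{3} = \frac{- 16 a + a \left(-97 - a\right)}{3} = - \frac{16 a}{3} + \frac{a \left(-97 - a\right)}{3}$)
$l{\left(H{\left(-12 \right)},142 \right)} - 14670 = \left(- \frac{1}{3}\right) 0 \left(113 + 0\right) - 14670 = \left(- \frac{1}{3}\right) 0 \cdot 113 - 14670 = 0 - 14670 = -14670$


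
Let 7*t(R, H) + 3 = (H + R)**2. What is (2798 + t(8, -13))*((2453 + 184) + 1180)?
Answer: 74843736/7 ≈ 1.0692e+7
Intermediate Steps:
t(R, H) = -3/7 + (H + R)**2/7
(2798 + t(8, -13))*((2453 + 184) + 1180) = (2798 + (-3/7 + (-13 + 8)**2/7))*((2453 + 184) + 1180) = (2798 + (-3/7 + (1/7)*(-5)**2))*(2637 + 1180) = (2798 + (-3/7 + (1/7)*25))*3817 = (2798 + (-3/7 + 25/7))*3817 = (2798 + 22/7)*3817 = (19608/7)*3817 = 74843736/7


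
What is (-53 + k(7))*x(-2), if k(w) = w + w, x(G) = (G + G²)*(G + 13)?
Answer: -858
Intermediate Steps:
x(G) = (13 + G)*(G + G²) (x(G) = (G + G²)*(13 + G) = (13 + G)*(G + G²))
k(w) = 2*w
(-53 + k(7))*x(-2) = (-53 + 2*7)*(-2*(13 + (-2)² + 14*(-2))) = (-53 + 14)*(-2*(13 + 4 - 28)) = -(-78)*(-11) = -39*22 = -858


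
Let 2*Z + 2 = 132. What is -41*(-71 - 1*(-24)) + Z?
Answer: 1992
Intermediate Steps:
Z = 65 (Z = -1 + (½)*132 = -1 + 66 = 65)
-41*(-71 - 1*(-24)) + Z = -41*(-71 - 1*(-24)) + 65 = -41*(-71 + 24) + 65 = -41*(-47) + 65 = 1927 + 65 = 1992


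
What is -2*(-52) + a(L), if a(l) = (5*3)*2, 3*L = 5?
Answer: 134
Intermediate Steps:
L = 5/3 (L = (⅓)*5 = 5/3 ≈ 1.6667)
a(l) = 30 (a(l) = 15*2 = 30)
-2*(-52) + a(L) = -2*(-52) + 30 = 104 + 30 = 134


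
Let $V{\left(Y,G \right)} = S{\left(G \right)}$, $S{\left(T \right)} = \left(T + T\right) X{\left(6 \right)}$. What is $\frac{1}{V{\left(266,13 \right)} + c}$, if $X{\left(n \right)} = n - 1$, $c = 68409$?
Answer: $\frac{1}{68539} \approx 1.459 \cdot 10^{-5}$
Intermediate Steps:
$X{\left(n \right)} = -1 + n$
$S{\left(T \right)} = 10 T$ ($S{\left(T \right)} = \left(T + T\right) \left(-1 + 6\right) = 2 T 5 = 10 T$)
$V{\left(Y,G \right)} = 10 G$
$\frac{1}{V{\left(266,13 \right)} + c} = \frac{1}{10 \cdot 13 + 68409} = \frac{1}{130 + 68409} = \frac{1}{68539}$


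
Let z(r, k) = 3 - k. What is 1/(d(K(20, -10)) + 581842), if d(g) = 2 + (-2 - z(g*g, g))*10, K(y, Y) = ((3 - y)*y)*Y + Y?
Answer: 1/615694 ≈ 1.6242e-6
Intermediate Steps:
K(y, Y) = Y + Y*y*(3 - y) (K(y, Y) = (y*(3 - y))*Y + Y = Y*y*(3 - y) + Y = Y + Y*y*(3 - y))
d(g) = -48 + 10*g (d(g) = 2 + (-2 - (3 - g))*10 = 2 + (-2 + (-3 + g))*10 = 2 + (-5 + g)*10 = 2 + (-50 + 10*g) = -48 + 10*g)
1/(d(K(20, -10)) + 581842) = 1/((-48 + 10*(-10*(1 - 1*20² + 3*20))) + 581842) = 1/((-48 + 10*(-10*(1 - 1*400 + 60))) + 581842) = 1/((-48 + 10*(-10*(1 - 400 + 60))) + 581842) = 1/((-48 + 10*(-10*(-339))) + 581842) = 1/((-48 + 10*3390) + 581842) = 1/((-48 + 33900) + 581842) = 1/(33852 + 581842) = 1/615694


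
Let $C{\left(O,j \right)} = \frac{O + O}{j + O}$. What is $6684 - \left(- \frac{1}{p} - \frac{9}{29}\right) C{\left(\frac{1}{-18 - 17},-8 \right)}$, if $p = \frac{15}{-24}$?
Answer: $\frac{272339206}{40745} \approx 6684.0$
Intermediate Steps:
$p = - \frac{5}{8}$ ($p = 15 \left(- \frac{1}{24}\right) = - \frac{5}{8} \approx -0.625$)
$C{\left(O,j \right)} = \frac{2 O}{O + j}$
$6684 - \left(- \frac{1}{p} - \frac{9}{29}\right) C{\left(\frac{1}{-18 - 17},-8 \right)} = 6684 - \left(- \frac{1}{- \frac{5}{8}} - \frac{9}{29}\right) \frac{2}{\left(-18 - 17\right) \left(\frac{1}{-18 - 17} - 8\right)} = 6684 - \left(\left(-1\right) \left(- \frac{8}{5}\right) - \frac{9}{29}\right) \frac{2}{\left(-35\right) \left(\frac{1}{-35} - 8\right)} = 6684 - \left(\frac{8}{5} - \frac{9}{29}\right) 2 \left(- \frac{1}{35}\right) \frac{1}{- \frac{1}{35} - 8} = 6684 - \frac{187 \cdot 2 \left(- \frac{1}{35}\right) \frac{1}{- \frac{281}{35}}}{145} = 6684 - \frac{187 \cdot 2 \left(- \frac{1}{35}\right) \left(- \frac{35}{281}\right)}{145} = 6684 - \frac{187}{145} \cdot \frac{2}{281} = 6684 - \frac{374}{40745} = \frac{272339206}{40745}$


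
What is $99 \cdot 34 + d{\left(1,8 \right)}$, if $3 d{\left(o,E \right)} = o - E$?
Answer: $\frac{10091}{3} \approx 3363.7$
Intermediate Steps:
$d{\left(o,E \right)} = - \frac{E}{3} + \frac{o}{3}$ ($d{\left(o,E \right)} = \frac{o - E}{3} = - \frac{E}{3} + \frac{o}{3}$)
$99 \cdot 34 + d{\left(1,8 \right)} = 99 \cdot 34 + \left(\left(- \frac{1}{3}\right) 8 + \frac{1}{3} \cdot 1\right) = 3366 + \left(- \frac{8}{3} + \frac{1}{3}\right) = 3366 - \frac{7}{3} = \frac{10091}{3}$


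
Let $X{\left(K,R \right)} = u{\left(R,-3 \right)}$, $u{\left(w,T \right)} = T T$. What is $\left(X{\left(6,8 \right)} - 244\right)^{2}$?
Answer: $55225$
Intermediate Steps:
$u{\left(w,T \right)} = T^{2}$
$X{\left(K,R \right)} = 9$ ($X{\left(K,R \right)} = \left(-3\right)^{2} = 9$)
$\left(X{\left(6,8 \right)} - 244\right)^{2} = \left(9 - 244\right)^{2} = \left(-235\right)^{2} = 55225$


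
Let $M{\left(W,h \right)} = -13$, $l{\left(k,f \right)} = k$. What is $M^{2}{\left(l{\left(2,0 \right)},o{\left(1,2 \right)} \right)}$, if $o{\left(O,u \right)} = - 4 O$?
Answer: $169$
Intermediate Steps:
$M^{2}{\left(l{\left(2,0 \right)},o{\left(1,2 \right)} \right)} = \left(-13\right)^{2} = 169$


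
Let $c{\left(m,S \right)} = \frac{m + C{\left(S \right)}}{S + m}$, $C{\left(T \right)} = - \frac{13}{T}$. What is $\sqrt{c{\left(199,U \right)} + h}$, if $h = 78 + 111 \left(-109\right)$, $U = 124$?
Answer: $\frac{9 i \sqrt{59514358217}}{20026} \approx 109.64 i$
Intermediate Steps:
$c{\left(m,S \right)} = \frac{m - \frac{13}{S}}{S + m}$
$h = -12021$ ($h = 78 - 12099 = -12021$)
$\sqrt{c{\left(199,U \right)} + h} = \sqrt{\frac{-13 + 124 \cdot 199}{124 \left(124 + 199\right)} - 12021} = \sqrt{\frac{-13 + 24676}{124 \cdot 323} - 12021} = \sqrt{\frac{1}{124} \cdot \frac{1}{323} \cdot 24663 - 12021} = \sqrt{\frac{24663}{40052} - 12021} = \sqrt{- \frac{481440429}{40052}} = \frac{9 i \sqrt{59514358217}}{20026}$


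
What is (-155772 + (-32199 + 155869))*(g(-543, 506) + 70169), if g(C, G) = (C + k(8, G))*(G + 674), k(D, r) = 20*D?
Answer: 12255612642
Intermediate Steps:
g(C, G) = (160 + C)*(674 + G) (g(C, G) = (C + 20*8)*(G + 674) = (C + 160)*(674 + G) = (160 + C)*(674 + G))
(-155772 + (-32199 + 155869))*(g(-543, 506) + 70169) = (-155772 + (-32199 + 155869))*((107840 + 160*506 + 674*(-543) - 543*506) + 70169) = (-155772 + 123670)*((107840 + 80960 - 365982 - 274758) + 70169) = -32102*(-451940 + 70169) = -32102*(-381771) = 12255612642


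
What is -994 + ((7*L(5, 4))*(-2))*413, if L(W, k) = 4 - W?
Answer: 4788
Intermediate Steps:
-994 + ((7*L(5, 4))*(-2))*413 = -994 + ((7*(4 - 1*5))*(-2))*413 = -994 + ((7*(4 - 5))*(-2))*413 = -994 + ((7*(-1))*(-2))*413 = -994 - 7*(-2)*413 = -994 + 14*413 = -994 + 5782 = 4788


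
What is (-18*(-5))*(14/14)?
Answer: 90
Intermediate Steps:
(-18*(-5))*(14/14) = 90*(14*(1/14)) = 90*1 = 90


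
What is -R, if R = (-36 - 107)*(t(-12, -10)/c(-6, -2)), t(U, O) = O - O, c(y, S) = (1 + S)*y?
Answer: 0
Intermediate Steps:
c(y, S) = y*(1 + S)
t(U, O) = 0
R = 0 (R = (-36 - 107)*(0/((-6*(1 - 2)))) = -0/((-6*(-1))) = -0/6 = -143*0 = 0)
-R = -1*0 = 0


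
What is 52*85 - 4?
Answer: 4416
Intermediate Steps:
52*85 - 4 = 4420 - 4 = 4416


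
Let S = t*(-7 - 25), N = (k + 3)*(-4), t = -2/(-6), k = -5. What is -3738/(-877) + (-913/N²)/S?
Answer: 10057527/1796096 ≈ 5.5997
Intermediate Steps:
t = ⅓ (t = -2*(-⅙) = ⅓ ≈ 0.33333)
N = 8 (N = (-5 + 3)*(-4) = -2*(-4) = 8)
S = -32/3 (S = (-7 - 25)/3 = (⅓)*(-32) = -32/3 ≈ -10.667)
-3738/(-877) + (-913/N²)/S = -3738/(-877) + (-913/(8²))/(-32/3) = -3738*(-1/877) - 913/64*(-3/32) = 3738/877 - 913*1/64*(-3/32) = 3738/877 - 913/64*(-3/32) = 3738/877 + 2739/2048 = 10057527/1796096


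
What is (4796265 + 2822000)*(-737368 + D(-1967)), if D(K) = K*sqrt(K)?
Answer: -5617464826520 - 14985127255*I*sqrt(1967) ≈ -5.6175e+12 - 6.646e+11*I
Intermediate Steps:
D(K) = K**(3/2)
(4796265 + 2822000)*(-737368 + D(-1967)) = (4796265 + 2822000)*(-737368 + (-1967)**(3/2)) = 7618265*(-737368 - 1967*I*sqrt(1967)) = -5617464826520 - 14985127255*I*sqrt(1967)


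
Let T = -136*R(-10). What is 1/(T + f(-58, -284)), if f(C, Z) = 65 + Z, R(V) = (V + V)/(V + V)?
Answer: -1/355 ≈ -0.0028169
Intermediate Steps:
R(V) = 1 (R(V) = (2*V)/((2*V)) = (2*V)*(1/(2*V)) = 1)
T = -136 (T = -136*1 = -136)
1/(T + f(-58, -284)) = 1/(-136 + (65 - 284)) = 1/(-136 - 219) = 1/(-355) = -1/355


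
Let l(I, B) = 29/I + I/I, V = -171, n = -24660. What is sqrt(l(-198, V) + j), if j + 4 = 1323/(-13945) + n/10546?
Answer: I*sqrt(131416093048267676990)/4853111010 ≈ 2.3621*I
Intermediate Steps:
l(I, B) = 1 + 29/I (l(I, B) = 29/I + 1 = 1 + 29/I)
j = -473045969/73531985 (j = -4 + (1323/(-13945) - 24660/10546) = -4 + (1323*(-1/13945) - 24660*1/10546) = -4 + (-1323/13945 - 12330/5273) = -4 - 178918029/73531985 = -473045969/73531985 ≈ -6.4332)
sqrt(l(-198, V) + j) = sqrt((29 - 198)/(-198) - 473045969/73531985) = sqrt(-1/198*(-169) - 473045969/73531985) = sqrt(169/198 - 473045969/73531985) = sqrt(-81236196397/14559333030) = I*sqrt(131416093048267676990)/4853111010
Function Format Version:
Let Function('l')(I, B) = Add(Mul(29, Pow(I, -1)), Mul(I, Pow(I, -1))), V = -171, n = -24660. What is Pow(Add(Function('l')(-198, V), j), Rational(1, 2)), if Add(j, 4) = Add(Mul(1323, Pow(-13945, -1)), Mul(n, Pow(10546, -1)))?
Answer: Mul(Rational(1, 4853111010), I, Pow(131416093048267676990, Rational(1, 2))) ≈ Mul(2.3621, I)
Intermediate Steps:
Function('l')(I, B) = Add(1, Mul(29, Pow(I, -1))) (Function('l')(I, B) = Add(Mul(29, Pow(I, -1)), 1) = Add(1, Mul(29, Pow(I, -1))))
j = Rational(-473045969, 73531985) (j = Add(-4, Add(Mul(1323, Pow(-13945, -1)), Mul(-24660, Pow(10546, -1)))) = Add(-4, Add(Mul(1323, Rational(-1, 13945)), Mul(-24660, Rational(1, 10546)))) = Add(-4, Add(Rational(-1323, 13945), Rational(-12330, 5273))) = Add(-4, Rational(-178918029, 73531985)) = Rational(-473045969, 73531985) ≈ -6.4332)
Pow(Add(Function('l')(-198, V), j), Rational(1, 2)) = Pow(Add(Mul(Pow(-198, -1), Add(29, -198)), Rational(-473045969, 73531985)), Rational(1, 2)) = Pow(Add(Mul(Rational(-1, 198), -169), Rational(-473045969, 73531985)), Rational(1, 2)) = Pow(Add(Rational(169, 198), Rational(-473045969, 73531985)), Rational(1, 2)) = Pow(Rational(-81236196397, 14559333030), Rational(1, 2)) = Mul(Rational(1, 4853111010), I, Pow(131416093048267676990, Rational(1, 2)))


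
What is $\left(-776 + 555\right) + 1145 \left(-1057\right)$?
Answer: $-1210486$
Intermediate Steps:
$\left(-776 + 555\right) + 1145 \left(-1057\right) = -221 - 1210265 = -1210486$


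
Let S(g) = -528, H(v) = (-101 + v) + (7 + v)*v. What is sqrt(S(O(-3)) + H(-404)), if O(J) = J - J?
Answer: sqrt(159355) ≈ 399.19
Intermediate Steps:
O(J) = 0
H(v) = -101 + v + v*(7 + v) (H(v) = (-101 + v) + v*(7 + v) = -101 + v + v*(7 + v))
sqrt(S(O(-3)) + H(-404)) = sqrt(-528 + (-101 + (-404)**2 + 8*(-404))) = sqrt(-528 + (-101 + 163216 - 3232)) = sqrt(-528 + 159883) = sqrt(159355)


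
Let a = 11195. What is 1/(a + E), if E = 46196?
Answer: 1/57391 ≈ 1.7424e-5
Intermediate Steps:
1/(a + E) = 1/(11195 + 46196) = 1/57391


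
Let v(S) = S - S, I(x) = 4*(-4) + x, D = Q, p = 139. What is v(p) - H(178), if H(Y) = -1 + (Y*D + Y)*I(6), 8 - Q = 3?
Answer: 10681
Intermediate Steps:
Q = 5 (Q = 8 - 1*3 = 8 - 3 = 5)
D = 5
I(x) = -16 + x
H(Y) = -1 - 60*Y (H(Y) = -1 + (Y*5 + Y)*(-16 + 6) = -1 + (5*Y + Y)*(-10) = -1 + (6*Y)*(-10) = -1 - 60*Y)
v(S) = 0
v(p) - H(178) = 0 - (-1 - 60*178) = 0 - (-1 - 10680) = 0 - 1*(-10681) = 0 + 10681 = 10681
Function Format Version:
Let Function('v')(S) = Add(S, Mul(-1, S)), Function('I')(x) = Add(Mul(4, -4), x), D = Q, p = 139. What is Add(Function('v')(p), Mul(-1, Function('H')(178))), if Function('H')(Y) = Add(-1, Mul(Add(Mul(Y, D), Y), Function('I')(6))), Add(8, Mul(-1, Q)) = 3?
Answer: 10681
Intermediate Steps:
Q = 5 (Q = Add(8, Mul(-1, 3)) = Add(8, -3) = 5)
D = 5
Function('I')(x) = Add(-16, x)
Function('H')(Y) = Add(-1, Mul(-60, Y)) (Function('H')(Y) = Add(-1, Mul(Add(Mul(Y, 5), Y), Add(-16, 6))) = Add(-1, Mul(Add(Mul(5, Y), Y), -10)) = Add(-1, Mul(Mul(6, Y), -10)) = Add(-1, Mul(-60, Y)))
Function('v')(S) = 0
Add(Function('v')(p), Mul(-1, Function('H')(178))) = Add(0, Mul(-1, Add(-1, Mul(-60, 178)))) = Add(0, Mul(-1, Add(-1, -10680))) = Add(0, Mul(-1, -10681)) = Add(0, 10681) = 10681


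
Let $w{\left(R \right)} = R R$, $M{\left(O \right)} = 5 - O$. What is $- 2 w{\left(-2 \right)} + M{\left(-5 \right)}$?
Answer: $2$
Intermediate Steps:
$w{\left(R \right)} = R^{2}$
$- 2 w{\left(-2 \right)} + M{\left(-5 \right)} = - 2 \left(-2\right)^{2} + \left(5 - -5\right) = \left(-2\right) 4 + \left(5 + 5\right) = -8 + 10 = 2$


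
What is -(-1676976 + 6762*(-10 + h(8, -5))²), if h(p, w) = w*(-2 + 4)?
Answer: -1027824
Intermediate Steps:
h(p, w) = 2*w (h(p, w) = w*2 = 2*w)
-(-1676976 + 6762*(-10 + h(8, -5))²) = -(-1676976 + 6762*(-10 + 2*(-5))²) = -(-1676976 + 6762*(-10 - 10)²) = -6762/(1/(-248 + (-20)²)) = -6762/(1/(-248 + 400)) = -6762/(1/152) = -6762/1/152 = -6762*152 = -1027824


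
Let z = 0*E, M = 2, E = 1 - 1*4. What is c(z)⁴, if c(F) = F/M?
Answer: 0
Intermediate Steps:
E = -3 (E = 1 - 4 = -3)
z = 0 (z = 0*(-3) = 0)
c(F) = F/2
c(z)⁴ = ((½)*0)⁴ = 0⁴ = 0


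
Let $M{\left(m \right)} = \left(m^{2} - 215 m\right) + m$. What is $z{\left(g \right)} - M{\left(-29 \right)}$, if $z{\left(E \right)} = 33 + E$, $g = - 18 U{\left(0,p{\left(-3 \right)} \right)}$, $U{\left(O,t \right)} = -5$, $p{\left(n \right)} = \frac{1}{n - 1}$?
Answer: $-6924$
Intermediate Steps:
$p{\left(n \right)} = \frac{1}{-1 + n}$
$M{\left(m \right)} = m^{2} - 214 m$
$g = 90$ ($g = \left(-18\right) \left(-5\right) = 90$)
$z{\left(g \right)} - M{\left(-29 \right)} = \left(33 + 90\right) - - 29 \left(-214 - 29\right) = 123 - \left(-29\right) \left(-243\right) = 123 - 7047 = -6924$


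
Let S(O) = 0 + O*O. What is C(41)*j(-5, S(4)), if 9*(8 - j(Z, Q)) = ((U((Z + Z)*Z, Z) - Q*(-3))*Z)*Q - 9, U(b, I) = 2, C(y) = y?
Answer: 167321/9 ≈ 18591.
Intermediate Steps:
S(O) = O² (S(O) = 0 + O² = O²)
j(Z, Q) = 9 - Q*Z*(2 + 3*Q)/9 (j(Z, Q) = 8 - (((2 - Q*(-3))*Z)*Q - 9)/9 = 8 - (((2 - (-3)*Q)*Z)*Q - 9)/9 = 8 - (((2 + 3*Q)*Z)*Q - 9)/9 = 8 - ((Z*(2 + 3*Q))*Q - 9)/9 = 8 - (Q*Z*(2 + 3*Q) - 9)/9 = 8 - (-9 + Q*Z*(2 + 3*Q))/9 = 8 + (1 - Q*Z*(2 + 3*Q)/9) = 9 - Q*Z*(2 + 3*Q)/9)
C(41)*j(-5, S(4)) = 41*(9 - 2/9*4²*(-5) - ⅓*(-5)*(4²)²) = 41*(9 - 2/9*16*(-5) - ⅓*(-5)*16²) = 41*(9 + 160/9 - ⅓*(-5)*256) = 41*(9 + 160/9 + 1280/3) = 41*(4081/9) = 167321/9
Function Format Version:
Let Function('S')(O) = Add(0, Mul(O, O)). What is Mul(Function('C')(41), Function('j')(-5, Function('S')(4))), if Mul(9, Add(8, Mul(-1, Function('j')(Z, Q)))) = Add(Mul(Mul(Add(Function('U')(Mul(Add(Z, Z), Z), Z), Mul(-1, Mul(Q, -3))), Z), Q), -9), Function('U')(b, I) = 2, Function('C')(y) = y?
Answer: Rational(167321, 9) ≈ 18591.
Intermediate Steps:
Function('S')(O) = Pow(O, 2) (Function('S')(O) = Add(0, Pow(O, 2)) = Pow(O, 2))
Function('j')(Z, Q) = Add(9, Mul(Rational(-1, 9), Q, Z, Add(2, Mul(3, Q)))) (Function('j')(Z, Q) = Add(8, Mul(Rational(-1, 9), Add(Mul(Mul(Add(2, Mul(-1, Mul(Q, -3))), Z), Q), -9))) = Add(8, Mul(Rational(-1, 9), Add(Mul(Mul(Add(2, Mul(-1, Mul(-3, Q))), Z), Q), -9))) = Add(8, Mul(Rational(-1, 9), Add(Mul(Mul(Add(2, Mul(3, Q)), Z), Q), -9))) = Add(8, Mul(Rational(-1, 9), Add(Mul(Mul(Z, Add(2, Mul(3, Q))), Q), -9))) = Add(8, Mul(Rational(-1, 9), Add(Mul(Q, Z, Add(2, Mul(3, Q))), -9))) = Add(8, Mul(Rational(-1, 9), Add(-9, Mul(Q, Z, Add(2, Mul(3, Q)))))) = Add(8, Add(1, Mul(Rational(-1, 9), Q, Z, Add(2, Mul(3, Q))))) = Add(9, Mul(Rational(-1, 9), Q, Z, Add(2, Mul(3, Q)))))
Mul(Function('C')(41), Function('j')(-5, Function('S')(4))) = Mul(41, Add(9, Mul(Rational(-2, 9), Pow(4, 2), -5), Mul(Rational(-1, 3), -5, Pow(Pow(4, 2), 2)))) = Mul(41, Add(9, Mul(Rational(-2, 9), 16, -5), Mul(Rational(-1, 3), -5, Pow(16, 2)))) = Mul(41, Add(9, Rational(160, 9), Mul(Rational(-1, 3), -5, 256))) = Mul(41, Add(9, Rational(160, 9), Rational(1280, 3))) = Mul(41, Rational(4081, 9)) = Rational(167321, 9)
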